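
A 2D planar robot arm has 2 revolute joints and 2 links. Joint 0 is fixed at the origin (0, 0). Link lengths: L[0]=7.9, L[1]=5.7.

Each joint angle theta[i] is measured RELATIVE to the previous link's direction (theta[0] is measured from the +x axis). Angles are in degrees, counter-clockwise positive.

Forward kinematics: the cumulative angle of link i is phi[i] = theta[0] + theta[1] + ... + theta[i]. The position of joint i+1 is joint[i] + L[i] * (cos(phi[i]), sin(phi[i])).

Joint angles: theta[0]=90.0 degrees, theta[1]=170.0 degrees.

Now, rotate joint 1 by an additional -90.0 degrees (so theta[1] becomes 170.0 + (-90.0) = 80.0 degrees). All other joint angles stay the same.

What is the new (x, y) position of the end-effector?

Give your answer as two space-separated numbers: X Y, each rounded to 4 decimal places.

Answer: -5.6134 8.8898

Derivation:
joint[0] = (0.0000, 0.0000)  (base)
link 0: phi[0] = 90 = 90 deg
  cos(90 deg) = 0.0000, sin(90 deg) = 1.0000
  joint[1] = (0.0000, 0.0000) + 7.9 * (0.0000, 1.0000) = (0.0000 + 0.0000, 0.0000 + 7.9000) = (0.0000, 7.9000)
link 1: phi[1] = 90 + 80 = 170 deg
  cos(170 deg) = -0.9848, sin(170 deg) = 0.1736
  joint[2] = (0.0000, 7.9000) + 5.7 * (-0.9848, 0.1736) = (0.0000 + -5.6134, 7.9000 + 0.9898) = (-5.6134, 8.8898)
End effector: (-5.6134, 8.8898)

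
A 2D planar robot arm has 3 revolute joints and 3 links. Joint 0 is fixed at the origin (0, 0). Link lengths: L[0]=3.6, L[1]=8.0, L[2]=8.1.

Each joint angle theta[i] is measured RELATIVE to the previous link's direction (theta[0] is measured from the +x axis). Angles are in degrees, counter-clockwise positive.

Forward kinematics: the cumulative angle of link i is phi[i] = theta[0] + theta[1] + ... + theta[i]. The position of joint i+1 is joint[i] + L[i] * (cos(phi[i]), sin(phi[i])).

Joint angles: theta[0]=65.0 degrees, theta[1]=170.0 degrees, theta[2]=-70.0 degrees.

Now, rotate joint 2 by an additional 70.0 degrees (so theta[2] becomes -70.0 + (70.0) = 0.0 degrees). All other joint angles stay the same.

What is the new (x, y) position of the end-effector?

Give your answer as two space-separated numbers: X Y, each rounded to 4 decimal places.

joint[0] = (0.0000, 0.0000)  (base)
link 0: phi[0] = 65 = 65 deg
  cos(65 deg) = 0.4226, sin(65 deg) = 0.9063
  joint[1] = (0.0000, 0.0000) + 3.6 * (0.4226, 0.9063) = (0.0000 + 1.5214, 0.0000 + 3.2627) = (1.5214, 3.2627)
link 1: phi[1] = 65 + 170 = 235 deg
  cos(235 deg) = -0.5736, sin(235 deg) = -0.8192
  joint[2] = (1.5214, 3.2627) + 8 * (-0.5736, -0.8192) = (1.5214 + -4.5886, 3.2627 + -6.5532) = (-3.0672, -3.2905)
link 2: phi[2] = 65 + 170 + 0 = 235 deg
  cos(235 deg) = -0.5736, sin(235 deg) = -0.8192
  joint[3] = (-3.0672, -3.2905) + 8.1 * (-0.5736, -0.8192) = (-3.0672 + -4.6460, -3.2905 + -6.6351) = (-7.7132, -9.9256)
End effector: (-7.7132, -9.9256)

Answer: -7.7132 -9.9256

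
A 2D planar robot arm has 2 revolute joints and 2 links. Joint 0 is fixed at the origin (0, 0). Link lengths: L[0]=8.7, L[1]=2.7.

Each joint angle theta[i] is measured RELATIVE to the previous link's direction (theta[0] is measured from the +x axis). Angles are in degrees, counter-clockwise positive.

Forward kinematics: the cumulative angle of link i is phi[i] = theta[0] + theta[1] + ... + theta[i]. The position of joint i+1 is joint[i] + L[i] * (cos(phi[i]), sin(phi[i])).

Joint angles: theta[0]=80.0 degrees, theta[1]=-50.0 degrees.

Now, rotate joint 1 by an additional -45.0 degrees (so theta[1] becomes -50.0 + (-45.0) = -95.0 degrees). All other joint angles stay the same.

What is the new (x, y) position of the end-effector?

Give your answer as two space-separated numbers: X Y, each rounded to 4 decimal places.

joint[0] = (0.0000, 0.0000)  (base)
link 0: phi[0] = 80 = 80 deg
  cos(80 deg) = 0.1736, sin(80 deg) = 0.9848
  joint[1] = (0.0000, 0.0000) + 8.7 * (0.1736, 0.9848) = (0.0000 + 1.5107, 0.0000 + 8.5678) = (1.5107, 8.5678)
link 1: phi[1] = 80 + -95 = -15 deg
  cos(-15 deg) = 0.9659, sin(-15 deg) = -0.2588
  joint[2] = (1.5107, 8.5678) + 2.7 * (0.9659, -0.2588) = (1.5107 + 2.6080, 8.5678 + -0.6988) = (4.1187, 7.8690)
End effector: (4.1187, 7.8690)

Answer: 4.1187 7.8690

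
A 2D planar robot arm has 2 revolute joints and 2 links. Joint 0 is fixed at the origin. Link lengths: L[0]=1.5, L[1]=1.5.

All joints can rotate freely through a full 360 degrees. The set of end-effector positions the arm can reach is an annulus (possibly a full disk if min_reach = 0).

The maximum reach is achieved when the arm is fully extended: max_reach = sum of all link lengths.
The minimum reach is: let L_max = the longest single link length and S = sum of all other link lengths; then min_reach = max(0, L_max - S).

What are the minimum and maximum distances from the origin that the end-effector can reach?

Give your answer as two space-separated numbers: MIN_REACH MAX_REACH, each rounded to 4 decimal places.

Link lengths: [1.5, 1.5]
max_reach = 1.5 + 1.5 = 3
L_max = max([1.5, 1.5]) = 1.5
S (sum of others) = 3 - 1.5 = 1.5
min_reach = max(0, 1.5 - 1.5) = max(0, 0) = 0

Answer: 0.0000 3.0000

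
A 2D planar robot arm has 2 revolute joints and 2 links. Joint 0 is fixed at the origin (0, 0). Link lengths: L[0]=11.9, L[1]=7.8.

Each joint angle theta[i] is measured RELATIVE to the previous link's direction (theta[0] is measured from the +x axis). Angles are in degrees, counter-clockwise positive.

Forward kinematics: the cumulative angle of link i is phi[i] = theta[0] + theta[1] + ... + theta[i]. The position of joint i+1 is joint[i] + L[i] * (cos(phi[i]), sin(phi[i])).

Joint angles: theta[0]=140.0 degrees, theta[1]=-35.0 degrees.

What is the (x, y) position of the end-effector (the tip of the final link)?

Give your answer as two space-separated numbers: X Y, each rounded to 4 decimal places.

Answer: -11.1347 15.1834

Derivation:
joint[0] = (0.0000, 0.0000)  (base)
link 0: phi[0] = 140 = 140 deg
  cos(140 deg) = -0.7660, sin(140 deg) = 0.6428
  joint[1] = (0.0000, 0.0000) + 11.9 * (-0.7660, 0.6428) = (0.0000 + -9.1159, 0.0000 + 7.6492) = (-9.1159, 7.6492)
link 1: phi[1] = 140 + -35 = 105 deg
  cos(105 deg) = -0.2588, sin(105 deg) = 0.9659
  joint[2] = (-9.1159, 7.6492) + 7.8 * (-0.2588, 0.9659) = (-9.1159 + -2.0188, 7.6492 + 7.5342) = (-11.1347, 15.1834)
End effector: (-11.1347, 15.1834)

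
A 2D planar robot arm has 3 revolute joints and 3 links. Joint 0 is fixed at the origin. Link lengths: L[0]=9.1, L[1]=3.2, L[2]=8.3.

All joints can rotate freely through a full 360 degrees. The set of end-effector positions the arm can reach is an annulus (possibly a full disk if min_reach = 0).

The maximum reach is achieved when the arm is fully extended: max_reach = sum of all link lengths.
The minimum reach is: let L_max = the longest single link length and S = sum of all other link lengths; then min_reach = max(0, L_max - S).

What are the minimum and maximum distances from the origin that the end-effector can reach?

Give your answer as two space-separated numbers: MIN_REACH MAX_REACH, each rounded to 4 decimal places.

Link lengths: [9.1, 3.2, 8.3]
max_reach = 9.1 + 3.2 + 8.3 = 20.6
L_max = max([9.1, 3.2, 8.3]) = 9.1
S (sum of others) = 20.6 - 9.1 = 11.5
min_reach = max(0, 9.1 - 11.5) = max(0, -2.4) = 0

Answer: 0.0000 20.6000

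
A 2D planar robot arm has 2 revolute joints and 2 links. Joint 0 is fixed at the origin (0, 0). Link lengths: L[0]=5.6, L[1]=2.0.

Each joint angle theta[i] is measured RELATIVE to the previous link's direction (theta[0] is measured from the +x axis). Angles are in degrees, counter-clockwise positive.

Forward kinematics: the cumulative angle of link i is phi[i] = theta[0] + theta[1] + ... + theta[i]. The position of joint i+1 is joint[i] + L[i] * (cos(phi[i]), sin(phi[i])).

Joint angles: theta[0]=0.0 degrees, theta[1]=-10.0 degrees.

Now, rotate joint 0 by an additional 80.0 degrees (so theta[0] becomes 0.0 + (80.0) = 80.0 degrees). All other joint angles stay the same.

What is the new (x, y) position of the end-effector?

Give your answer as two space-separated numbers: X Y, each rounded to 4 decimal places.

joint[0] = (0.0000, 0.0000)  (base)
link 0: phi[0] = 80 = 80 deg
  cos(80 deg) = 0.1736, sin(80 deg) = 0.9848
  joint[1] = (0.0000, 0.0000) + 5.6 * (0.1736, 0.9848) = (0.0000 + 0.9724, 0.0000 + 5.5149) = (0.9724, 5.5149)
link 1: phi[1] = 80 + -10 = 70 deg
  cos(70 deg) = 0.3420, sin(70 deg) = 0.9397
  joint[2] = (0.9724, 5.5149) + 2 * (0.3420, 0.9397) = (0.9724 + 0.6840, 5.5149 + 1.8794) = (1.6565, 7.3943)
End effector: (1.6565, 7.3943)

Answer: 1.6565 7.3943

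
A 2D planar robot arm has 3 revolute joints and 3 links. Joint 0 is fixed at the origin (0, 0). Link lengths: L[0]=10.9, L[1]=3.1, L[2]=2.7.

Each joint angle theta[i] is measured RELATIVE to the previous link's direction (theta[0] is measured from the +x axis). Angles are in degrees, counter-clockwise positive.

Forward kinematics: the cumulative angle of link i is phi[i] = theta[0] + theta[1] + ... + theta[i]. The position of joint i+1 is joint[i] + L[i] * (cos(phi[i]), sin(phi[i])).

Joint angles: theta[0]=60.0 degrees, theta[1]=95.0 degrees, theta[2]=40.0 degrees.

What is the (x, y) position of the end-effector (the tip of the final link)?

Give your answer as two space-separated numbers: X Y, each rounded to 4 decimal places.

Answer: 0.0324 10.0510

Derivation:
joint[0] = (0.0000, 0.0000)  (base)
link 0: phi[0] = 60 = 60 deg
  cos(60 deg) = 0.5000, sin(60 deg) = 0.8660
  joint[1] = (0.0000, 0.0000) + 10.9 * (0.5000, 0.8660) = (0.0000 + 5.4500, 0.0000 + 9.4397) = (5.4500, 9.4397)
link 1: phi[1] = 60 + 95 = 155 deg
  cos(155 deg) = -0.9063, sin(155 deg) = 0.4226
  joint[2] = (5.4500, 9.4397) + 3.1 * (-0.9063, 0.4226) = (5.4500 + -2.8096, 9.4397 + 1.3101) = (2.6404, 10.7498)
link 2: phi[2] = 60 + 95 + 40 = 195 deg
  cos(195 deg) = -0.9659, sin(195 deg) = -0.2588
  joint[3] = (2.6404, 10.7498) + 2.7 * (-0.9659, -0.2588) = (2.6404 + -2.6080, 10.7498 + -0.6988) = (0.0324, 10.0510)
End effector: (0.0324, 10.0510)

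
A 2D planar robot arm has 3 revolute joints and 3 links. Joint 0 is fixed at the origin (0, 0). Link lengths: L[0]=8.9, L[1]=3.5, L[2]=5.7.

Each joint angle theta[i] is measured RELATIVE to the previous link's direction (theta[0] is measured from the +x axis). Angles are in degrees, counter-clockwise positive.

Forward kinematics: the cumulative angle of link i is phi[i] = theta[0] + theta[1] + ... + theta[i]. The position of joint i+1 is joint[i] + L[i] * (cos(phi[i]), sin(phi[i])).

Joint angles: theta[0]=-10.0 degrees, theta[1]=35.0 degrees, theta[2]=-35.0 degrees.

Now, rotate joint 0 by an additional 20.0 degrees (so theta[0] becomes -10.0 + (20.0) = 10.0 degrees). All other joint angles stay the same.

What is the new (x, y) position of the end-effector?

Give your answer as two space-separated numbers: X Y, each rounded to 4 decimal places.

joint[0] = (0.0000, 0.0000)  (base)
link 0: phi[0] = 10 = 10 deg
  cos(10 deg) = 0.9848, sin(10 deg) = 0.1736
  joint[1] = (0.0000, 0.0000) + 8.9 * (0.9848, 0.1736) = (0.0000 + 8.7648, 0.0000 + 1.5455) = (8.7648, 1.5455)
link 1: phi[1] = 10 + 35 = 45 deg
  cos(45 deg) = 0.7071, sin(45 deg) = 0.7071
  joint[2] = (8.7648, 1.5455) + 3.5 * (0.7071, 0.7071) = (8.7648 + 2.4749, 1.5455 + 2.4749) = (11.2397, 4.0203)
link 2: phi[2] = 10 + 35 + -35 = 10 deg
  cos(10 deg) = 0.9848, sin(10 deg) = 0.1736
  joint[3] = (11.2397, 4.0203) + 5.7 * (0.9848, 0.1736) = (11.2397 + 5.6134, 4.0203 + 0.9898) = (16.8531, 5.0101)
End effector: (16.8531, 5.0101)

Answer: 16.8531 5.0101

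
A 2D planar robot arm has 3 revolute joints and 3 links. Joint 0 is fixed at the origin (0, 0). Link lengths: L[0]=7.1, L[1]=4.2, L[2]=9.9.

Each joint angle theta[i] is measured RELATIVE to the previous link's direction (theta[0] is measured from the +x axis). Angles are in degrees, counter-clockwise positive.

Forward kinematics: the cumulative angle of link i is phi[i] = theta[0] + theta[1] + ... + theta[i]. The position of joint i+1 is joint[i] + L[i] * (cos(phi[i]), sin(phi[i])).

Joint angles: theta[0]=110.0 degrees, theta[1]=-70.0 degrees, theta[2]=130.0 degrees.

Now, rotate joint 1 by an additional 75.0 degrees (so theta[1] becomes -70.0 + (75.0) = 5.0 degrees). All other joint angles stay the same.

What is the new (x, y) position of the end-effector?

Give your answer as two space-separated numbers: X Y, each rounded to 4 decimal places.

Answer: -8.3873 1.5059

Derivation:
joint[0] = (0.0000, 0.0000)  (base)
link 0: phi[0] = 110 = 110 deg
  cos(110 deg) = -0.3420, sin(110 deg) = 0.9397
  joint[1] = (0.0000, 0.0000) + 7.1 * (-0.3420, 0.9397) = (0.0000 + -2.4283, 0.0000 + 6.6718) = (-2.4283, 6.6718)
link 1: phi[1] = 110 + 5 = 115 deg
  cos(115 deg) = -0.4226, sin(115 deg) = 0.9063
  joint[2] = (-2.4283, 6.6718) + 4.2 * (-0.4226, 0.9063) = (-2.4283 + -1.7750, 6.6718 + 3.8065) = (-4.2033, 10.4783)
link 2: phi[2] = 110 + 5 + 130 = 245 deg
  cos(245 deg) = -0.4226, sin(245 deg) = -0.9063
  joint[3] = (-4.2033, 10.4783) + 9.9 * (-0.4226, -0.9063) = (-4.2033 + -4.1839, 10.4783 + -8.9724) = (-8.3873, 1.5059)
End effector: (-8.3873, 1.5059)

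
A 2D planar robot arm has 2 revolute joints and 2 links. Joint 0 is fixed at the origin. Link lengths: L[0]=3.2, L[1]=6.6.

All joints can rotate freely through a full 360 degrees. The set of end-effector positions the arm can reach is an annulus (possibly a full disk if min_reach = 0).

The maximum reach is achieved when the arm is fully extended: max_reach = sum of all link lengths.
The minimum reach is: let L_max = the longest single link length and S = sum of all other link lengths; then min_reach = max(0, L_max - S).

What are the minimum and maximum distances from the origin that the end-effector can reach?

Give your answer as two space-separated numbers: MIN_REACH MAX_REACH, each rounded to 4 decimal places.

Answer: 3.4000 9.8000

Derivation:
Link lengths: [3.2, 6.6]
max_reach = 3.2 + 6.6 = 9.8
L_max = max([3.2, 6.6]) = 6.6
S (sum of others) = 9.8 - 6.6 = 3.2
min_reach = max(0, 6.6 - 3.2) = max(0, 3.4) = 3.4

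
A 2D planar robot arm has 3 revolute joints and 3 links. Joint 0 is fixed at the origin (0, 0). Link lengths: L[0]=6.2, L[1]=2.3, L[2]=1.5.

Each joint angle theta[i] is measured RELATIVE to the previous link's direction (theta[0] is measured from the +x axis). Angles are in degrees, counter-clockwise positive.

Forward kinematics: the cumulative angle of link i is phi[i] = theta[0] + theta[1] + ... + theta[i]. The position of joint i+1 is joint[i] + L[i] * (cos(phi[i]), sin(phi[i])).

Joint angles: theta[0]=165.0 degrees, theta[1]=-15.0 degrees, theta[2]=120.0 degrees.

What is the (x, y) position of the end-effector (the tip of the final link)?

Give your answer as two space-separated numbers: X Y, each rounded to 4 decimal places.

Answer: -7.9806 1.2547

Derivation:
joint[0] = (0.0000, 0.0000)  (base)
link 0: phi[0] = 165 = 165 deg
  cos(165 deg) = -0.9659, sin(165 deg) = 0.2588
  joint[1] = (0.0000, 0.0000) + 6.2 * (-0.9659, 0.2588) = (0.0000 + -5.9887, 0.0000 + 1.6047) = (-5.9887, 1.6047)
link 1: phi[1] = 165 + -15 = 150 deg
  cos(150 deg) = -0.8660, sin(150 deg) = 0.5000
  joint[2] = (-5.9887, 1.6047) + 2.3 * (-0.8660, 0.5000) = (-5.9887 + -1.9919, 1.6047 + 1.1500) = (-7.9806, 2.7547)
link 2: phi[2] = 165 + -15 + 120 = 270 deg
  cos(270 deg) = -0.0000, sin(270 deg) = -1.0000
  joint[3] = (-7.9806, 2.7547) + 1.5 * (-0.0000, -1.0000) = (-7.9806 + -0.0000, 2.7547 + -1.5000) = (-7.9806, 1.2547)
End effector: (-7.9806, 1.2547)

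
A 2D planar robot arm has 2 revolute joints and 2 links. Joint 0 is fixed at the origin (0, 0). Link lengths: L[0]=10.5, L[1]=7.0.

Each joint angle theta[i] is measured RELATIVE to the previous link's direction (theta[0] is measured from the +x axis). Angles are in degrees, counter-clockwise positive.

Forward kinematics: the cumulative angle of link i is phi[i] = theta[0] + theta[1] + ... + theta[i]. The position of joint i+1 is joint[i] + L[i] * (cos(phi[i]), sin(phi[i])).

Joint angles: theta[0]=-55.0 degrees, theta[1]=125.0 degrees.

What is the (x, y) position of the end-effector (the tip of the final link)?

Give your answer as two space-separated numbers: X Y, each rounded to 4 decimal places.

Answer: 8.4167 -2.0232

Derivation:
joint[0] = (0.0000, 0.0000)  (base)
link 0: phi[0] = -55 = -55 deg
  cos(-55 deg) = 0.5736, sin(-55 deg) = -0.8192
  joint[1] = (0.0000, 0.0000) + 10.5 * (0.5736, -0.8192) = (0.0000 + 6.0226, 0.0000 + -8.6011) = (6.0226, -8.6011)
link 1: phi[1] = -55 + 125 = 70 deg
  cos(70 deg) = 0.3420, sin(70 deg) = 0.9397
  joint[2] = (6.0226, -8.6011) + 7 * (0.3420, 0.9397) = (6.0226 + 2.3941, -8.6011 + 6.5778) = (8.4167, -2.0232)
End effector: (8.4167, -2.0232)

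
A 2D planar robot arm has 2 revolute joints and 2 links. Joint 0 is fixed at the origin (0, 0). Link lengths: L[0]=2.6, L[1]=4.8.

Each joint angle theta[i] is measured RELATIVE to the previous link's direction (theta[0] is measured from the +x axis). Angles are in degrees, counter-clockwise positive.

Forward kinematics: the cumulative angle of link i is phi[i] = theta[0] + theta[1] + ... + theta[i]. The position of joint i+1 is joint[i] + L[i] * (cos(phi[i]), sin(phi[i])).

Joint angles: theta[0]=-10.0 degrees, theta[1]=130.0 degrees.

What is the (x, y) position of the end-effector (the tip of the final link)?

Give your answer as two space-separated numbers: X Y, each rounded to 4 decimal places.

Answer: 0.1605 3.7054

Derivation:
joint[0] = (0.0000, 0.0000)  (base)
link 0: phi[0] = -10 = -10 deg
  cos(-10 deg) = 0.9848, sin(-10 deg) = -0.1736
  joint[1] = (0.0000, 0.0000) + 2.6 * (0.9848, -0.1736) = (0.0000 + 2.5605, 0.0000 + -0.4515) = (2.5605, -0.4515)
link 1: phi[1] = -10 + 130 = 120 deg
  cos(120 deg) = -0.5000, sin(120 deg) = 0.8660
  joint[2] = (2.5605, -0.4515) + 4.8 * (-0.5000, 0.8660) = (2.5605 + -2.4000, -0.4515 + 4.1569) = (0.1605, 3.7054)
End effector: (0.1605, 3.7054)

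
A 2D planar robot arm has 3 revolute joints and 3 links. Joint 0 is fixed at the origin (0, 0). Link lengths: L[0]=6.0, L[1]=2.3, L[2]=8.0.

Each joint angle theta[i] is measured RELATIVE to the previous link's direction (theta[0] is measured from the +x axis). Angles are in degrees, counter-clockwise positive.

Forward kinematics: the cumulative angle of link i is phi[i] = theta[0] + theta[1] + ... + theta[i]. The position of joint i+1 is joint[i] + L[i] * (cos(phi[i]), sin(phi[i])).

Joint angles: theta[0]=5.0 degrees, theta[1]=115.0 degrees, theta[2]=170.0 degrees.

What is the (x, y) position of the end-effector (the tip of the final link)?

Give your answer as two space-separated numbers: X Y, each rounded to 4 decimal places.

Answer: 7.5633 -5.0027

Derivation:
joint[0] = (0.0000, 0.0000)  (base)
link 0: phi[0] = 5 = 5 deg
  cos(5 deg) = 0.9962, sin(5 deg) = 0.0872
  joint[1] = (0.0000, 0.0000) + 6 * (0.9962, 0.0872) = (0.0000 + 5.9772, 0.0000 + 0.5229) = (5.9772, 0.5229)
link 1: phi[1] = 5 + 115 = 120 deg
  cos(120 deg) = -0.5000, sin(120 deg) = 0.8660
  joint[2] = (5.9772, 0.5229) + 2.3 * (-0.5000, 0.8660) = (5.9772 + -1.1500, 0.5229 + 1.9919) = (4.8272, 2.5148)
link 2: phi[2] = 5 + 115 + 170 = 290 deg
  cos(290 deg) = 0.3420, sin(290 deg) = -0.9397
  joint[3] = (4.8272, 2.5148) + 8 * (0.3420, -0.9397) = (4.8272 + 2.7362, 2.5148 + -7.5175) = (7.5633, -5.0027)
End effector: (7.5633, -5.0027)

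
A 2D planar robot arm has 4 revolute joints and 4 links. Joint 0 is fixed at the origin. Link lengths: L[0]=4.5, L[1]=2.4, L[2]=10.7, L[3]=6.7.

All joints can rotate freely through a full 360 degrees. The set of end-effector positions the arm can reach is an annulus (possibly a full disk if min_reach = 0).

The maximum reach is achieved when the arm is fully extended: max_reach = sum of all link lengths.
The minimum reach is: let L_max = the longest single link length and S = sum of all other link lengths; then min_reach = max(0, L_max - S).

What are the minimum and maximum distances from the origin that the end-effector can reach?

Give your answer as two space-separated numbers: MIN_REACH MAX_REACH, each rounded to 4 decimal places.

Answer: 0.0000 24.3000

Derivation:
Link lengths: [4.5, 2.4, 10.7, 6.7]
max_reach = 4.5 + 2.4 + 10.7 + 6.7 = 24.3
L_max = max([4.5, 2.4, 10.7, 6.7]) = 10.7
S (sum of others) = 24.3 - 10.7 = 13.6
min_reach = max(0, 10.7 - 13.6) = max(0, -2.9) = 0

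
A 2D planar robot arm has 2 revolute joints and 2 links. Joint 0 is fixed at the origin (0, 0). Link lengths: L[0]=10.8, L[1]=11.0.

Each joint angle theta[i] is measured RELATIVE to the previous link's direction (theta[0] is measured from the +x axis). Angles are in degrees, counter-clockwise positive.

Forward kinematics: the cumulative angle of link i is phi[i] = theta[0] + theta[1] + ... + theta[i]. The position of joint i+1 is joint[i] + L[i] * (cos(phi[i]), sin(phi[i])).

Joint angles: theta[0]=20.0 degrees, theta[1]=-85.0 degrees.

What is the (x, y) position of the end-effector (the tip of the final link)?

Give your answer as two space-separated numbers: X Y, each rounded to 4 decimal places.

Answer: 14.7975 -6.2756

Derivation:
joint[0] = (0.0000, 0.0000)  (base)
link 0: phi[0] = 20 = 20 deg
  cos(20 deg) = 0.9397, sin(20 deg) = 0.3420
  joint[1] = (0.0000, 0.0000) + 10.8 * (0.9397, 0.3420) = (0.0000 + 10.1487, 0.0000 + 3.6938) = (10.1487, 3.6938)
link 1: phi[1] = 20 + -85 = -65 deg
  cos(-65 deg) = 0.4226, sin(-65 deg) = -0.9063
  joint[2] = (10.1487, 3.6938) + 11 * (0.4226, -0.9063) = (10.1487 + 4.6488, 3.6938 + -9.9694) = (14.7975, -6.2756)
End effector: (14.7975, -6.2756)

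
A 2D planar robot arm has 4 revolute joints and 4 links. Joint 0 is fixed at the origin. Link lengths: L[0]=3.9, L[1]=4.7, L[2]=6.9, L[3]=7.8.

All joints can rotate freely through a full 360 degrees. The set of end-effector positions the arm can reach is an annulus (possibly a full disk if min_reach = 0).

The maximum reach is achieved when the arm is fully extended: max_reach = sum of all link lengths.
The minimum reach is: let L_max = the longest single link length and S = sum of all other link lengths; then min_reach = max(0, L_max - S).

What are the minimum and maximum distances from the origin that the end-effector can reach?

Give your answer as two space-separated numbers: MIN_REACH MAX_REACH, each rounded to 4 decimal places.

Answer: 0.0000 23.3000

Derivation:
Link lengths: [3.9, 4.7, 6.9, 7.8]
max_reach = 3.9 + 4.7 + 6.9 + 7.8 = 23.3
L_max = max([3.9, 4.7, 6.9, 7.8]) = 7.8
S (sum of others) = 23.3 - 7.8 = 15.5
min_reach = max(0, 7.8 - 15.5) = max(0, -7.7) = 0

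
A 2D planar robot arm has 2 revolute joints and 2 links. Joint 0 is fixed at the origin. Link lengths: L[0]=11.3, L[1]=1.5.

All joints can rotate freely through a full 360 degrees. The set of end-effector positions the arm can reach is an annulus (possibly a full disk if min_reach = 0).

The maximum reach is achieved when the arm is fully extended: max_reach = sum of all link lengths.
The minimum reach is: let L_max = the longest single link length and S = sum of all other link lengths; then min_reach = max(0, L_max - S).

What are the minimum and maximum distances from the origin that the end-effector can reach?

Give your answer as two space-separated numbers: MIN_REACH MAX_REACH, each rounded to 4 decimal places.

Answer: 9.8000 12.8000

Derivation:
Link lengths: [11.3, 1.5]
max_reach = 11.3 + 1.5 = 12.8
L_max = max([11.3, 1.5]) = 11.3
S (sum of others) = 12.8 - 11.3 = 1.5
min_reach = max(0, 11.3 - 1.5) = max(0, 9.8) = 9.8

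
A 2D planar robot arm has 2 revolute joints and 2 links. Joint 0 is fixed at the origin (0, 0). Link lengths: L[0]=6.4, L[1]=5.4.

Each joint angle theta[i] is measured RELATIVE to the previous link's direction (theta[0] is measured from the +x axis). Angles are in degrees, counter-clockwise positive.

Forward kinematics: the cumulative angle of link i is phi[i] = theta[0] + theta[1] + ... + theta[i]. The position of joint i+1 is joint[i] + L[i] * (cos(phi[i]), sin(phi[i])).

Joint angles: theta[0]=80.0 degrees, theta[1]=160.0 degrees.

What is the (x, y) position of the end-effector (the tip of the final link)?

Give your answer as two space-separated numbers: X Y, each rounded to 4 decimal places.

Answer: -1.5887 1.6262

Derivation:
joint[0] = (0.0000, 0.0000)  (base)
link 0: phi[0] = 80 = 80 deg
  cos(80 deg) = 0.1736, sin(80 deg) = 0.9848
  joint[1] = (0.0000, 0.0000) + 6.4 * (0.1736, 0.9848) = (0.0000 + 1.1113, 0.0000 + 6.3028) = (1.1113, 6.3028)
link 1: phi[1] = 80 + 160 = 240 deg
  cos(240 deg) = -0.5000, sin(240 deg) = -0.8660
  joint[2] = (1.1113, 6.3028) + 5.4 * (-0.5000, -0.8660) = (1.1113 + -2.7000, 6.3028 + -4.6765) = (-1.5887, 1.6262)
End effector: (-1.5887, 1.6262)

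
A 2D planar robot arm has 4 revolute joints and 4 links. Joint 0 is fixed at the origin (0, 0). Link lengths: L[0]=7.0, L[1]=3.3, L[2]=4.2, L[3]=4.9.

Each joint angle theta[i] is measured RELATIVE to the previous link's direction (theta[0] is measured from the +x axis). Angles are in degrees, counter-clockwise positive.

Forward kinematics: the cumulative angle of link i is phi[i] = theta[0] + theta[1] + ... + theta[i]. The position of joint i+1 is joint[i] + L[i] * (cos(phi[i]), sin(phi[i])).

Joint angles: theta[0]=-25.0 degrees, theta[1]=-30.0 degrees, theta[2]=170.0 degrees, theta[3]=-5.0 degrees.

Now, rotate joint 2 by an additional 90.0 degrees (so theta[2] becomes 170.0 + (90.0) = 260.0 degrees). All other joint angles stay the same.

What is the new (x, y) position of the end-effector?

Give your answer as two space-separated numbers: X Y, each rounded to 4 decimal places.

joint[0] = (0.0000, 0.0000)  (base)
link 0: phi[0] = -25 = -25 deg
  cos(-25 deg) = 0.9063, sin(-25 deg) = -0.4226
  joint[1] = (0.0000, 0.0000) + 7 * (0.9063, -0.4226) = (0.0000 + 6.3442, 0.0000 + -2.9583) = (6.3442, -2.9583)
link 1: phi[1] = -25 + -30 = -55 deg
  cos(-55 deg) = 0.5736, sin(-55 deg) = -0.8192
  joint[2] = (6.3442, -2.9583) + 3.3 * (0.5736, -0.8192) = (6.3442 + 1.8928, -2.9583 + -2.7032) = (8.2370, -5.6615)
link 2: phi[2] = -25 + -30 + 260 = 205 deg
  cos(205 deg) = -0.9063, sin(205 deg) = -0.4226
  joint[3] = (8.2370, -5.6615) + 4.2 * (-0.9063, -0.4226) = (8.2370 + -3.8065, -5.6615 + -1.7750) = (4.4305, -7.4365)
link 3: phi[3] = -25 + -30 + 260 + -5 = 200 deg
  cos(200 deg) = -0.9397, sin(200 deg) = -0.3420
  joint[4] = (4.4305, -7.4365) + 4.9 * (-0.9397, -0.3420) = (4.4305 + -4.6045, -7.4365 + -1.6759) = (-0.1740, -9.1124)
End effector: (-0.1740, -9.1124)

Answer: -0.1740 -9.1124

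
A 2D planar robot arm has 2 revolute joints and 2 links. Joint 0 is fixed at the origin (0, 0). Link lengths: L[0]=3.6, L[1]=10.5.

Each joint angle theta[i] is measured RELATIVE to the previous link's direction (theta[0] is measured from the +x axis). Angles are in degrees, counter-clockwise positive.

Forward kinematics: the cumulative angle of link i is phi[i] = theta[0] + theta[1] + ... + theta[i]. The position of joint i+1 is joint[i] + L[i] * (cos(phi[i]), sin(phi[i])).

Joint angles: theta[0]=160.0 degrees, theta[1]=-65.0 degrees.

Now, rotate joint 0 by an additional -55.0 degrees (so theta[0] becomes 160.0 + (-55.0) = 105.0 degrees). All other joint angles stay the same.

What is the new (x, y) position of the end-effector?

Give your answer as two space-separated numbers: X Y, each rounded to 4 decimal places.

joint[0] = (0.0000, 0.0000)  (base)
link 0: phi[0] = 105 = 105 deg
  cos(105 deg) = -0.2588, sin(105 deg) = 0.9659
  joint[1] = (0.0000, 0.0000) + 3.6 * (-0.2588, 0.9659) = (0.0000 + -0.9317, 0.0000 + 3.4773) = (-0.9317, 3.4773)
link 1: phi[1] = 105 + -65 = 40 deg
  cos(40 deg) = 0.7660, sin(40 deg) = 0.6428
  joint[2] = (-0.9317, 3.4773) + 10.5 * (0.7660, 0.6428) = (-0.9317 + 8.0435, 3.4773 + 6.7493) = (7.1117, 10.2266)
End effector: (7.1117, 10.2266)

Answer: 7.1117 10.2266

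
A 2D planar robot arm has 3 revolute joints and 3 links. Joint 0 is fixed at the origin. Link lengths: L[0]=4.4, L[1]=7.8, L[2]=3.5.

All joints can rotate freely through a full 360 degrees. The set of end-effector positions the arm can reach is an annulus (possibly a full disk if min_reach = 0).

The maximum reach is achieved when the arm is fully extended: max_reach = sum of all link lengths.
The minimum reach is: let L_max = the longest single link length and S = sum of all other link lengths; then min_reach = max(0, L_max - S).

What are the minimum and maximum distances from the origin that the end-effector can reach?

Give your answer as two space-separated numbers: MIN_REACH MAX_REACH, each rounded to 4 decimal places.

Link lengths: [4.4, 7.8, 3.5]
max_reach = 4.4 + 7.8 + 3.5 = 15.7
L_max = max([4.4, 7.8, 3.5]) = 7.8
S (sum of others) = 15.7 - 7.8 = 7.9
min_reach = max(0, 7.8 - 7.9) = max(0, -0.1) = 0

Answer: 0.0000 15.7000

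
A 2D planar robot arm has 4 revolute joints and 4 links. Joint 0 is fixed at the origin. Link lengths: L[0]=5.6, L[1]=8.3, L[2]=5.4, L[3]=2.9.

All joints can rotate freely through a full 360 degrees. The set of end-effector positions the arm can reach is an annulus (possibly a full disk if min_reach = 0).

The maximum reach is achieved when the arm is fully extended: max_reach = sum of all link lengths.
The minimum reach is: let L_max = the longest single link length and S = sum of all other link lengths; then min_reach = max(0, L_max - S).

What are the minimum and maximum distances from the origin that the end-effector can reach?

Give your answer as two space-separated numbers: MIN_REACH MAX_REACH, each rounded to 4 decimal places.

Answer: 0.0000 22.2000

Derivation:
Link lengths: [5.6, 8.3, 5.4, 2.9]
max_reach = 5.6 + 8.3 + 5.4 + 2.9 = 22.2
L_max = max([5.6, 8.3, 5.4, 2.9]) = 8.3
S (sum of others) = 22.2 - 8.3 = 13.9
min_reach = max(0, 8.3 - 13.9) = max(0, -5.6) = 0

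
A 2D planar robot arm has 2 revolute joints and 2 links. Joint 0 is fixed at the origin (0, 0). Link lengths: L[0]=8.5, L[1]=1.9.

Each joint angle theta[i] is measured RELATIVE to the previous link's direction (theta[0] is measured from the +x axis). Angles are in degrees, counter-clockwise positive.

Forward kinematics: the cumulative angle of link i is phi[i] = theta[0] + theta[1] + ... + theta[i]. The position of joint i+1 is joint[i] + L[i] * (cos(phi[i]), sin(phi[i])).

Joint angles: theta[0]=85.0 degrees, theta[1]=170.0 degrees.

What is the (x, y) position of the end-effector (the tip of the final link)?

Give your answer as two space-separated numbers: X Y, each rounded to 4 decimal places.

joint[0] = (0.0000, 0.0000)  (base)
link 0: phi[0] = 85 = 85 deg
  cos(85 deg) = 0.0872, sin(85 deg) = 0.9962
  joint[1] = (0.0000, 0.0000) + 8.5 * (0.0872, 0.9962) = (0.0000 + 0.7408, 0.0000 + 8.4677) = (0.7408, 8.4677)
link 1: phi[1] = 85 + 170 = 255 deg
  cos(255 deg) = -0.2588, sin(255 deg) = -0.9659
  joint[2] = (0.7408, 8.4677) + 1.9 * (-0.2588, -0.9659) = (0.7408 + -0.4918, 8.4677 + -1.8353) = (0.2491, 6.6324)
End effector: (0.2491, 6.6324)

Answer: 0.2491 6.6324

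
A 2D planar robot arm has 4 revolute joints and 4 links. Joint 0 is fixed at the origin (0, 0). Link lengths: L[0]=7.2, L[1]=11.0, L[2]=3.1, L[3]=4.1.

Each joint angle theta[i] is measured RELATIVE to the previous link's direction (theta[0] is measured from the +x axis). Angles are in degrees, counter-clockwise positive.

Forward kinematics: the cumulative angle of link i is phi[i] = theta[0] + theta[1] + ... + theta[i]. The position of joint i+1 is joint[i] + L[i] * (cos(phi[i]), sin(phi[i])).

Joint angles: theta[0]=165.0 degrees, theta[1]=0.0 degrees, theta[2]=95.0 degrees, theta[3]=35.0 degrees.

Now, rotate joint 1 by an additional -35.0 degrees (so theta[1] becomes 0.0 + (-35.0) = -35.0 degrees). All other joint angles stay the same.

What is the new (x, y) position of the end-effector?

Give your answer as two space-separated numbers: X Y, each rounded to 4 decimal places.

joint[0] = (0.0000, 0.0000)  (base)
link 0: phi[0] = 165 = 165 deg
  cos(165 deg) = -0.9659, sin(165 deg) = 0.2588
  joint[1] = (0.0000, 0.0000) + 7.2 * (-0.9659, 0.2588) = (0.0000 + -6.9547, 0.0000 + 1.8635) = (-6.9547, 1.8635)
link 1: phi[1] = 165 + -35 = 130 deg
  cos(130 deg) = -0.6428, sin(130 deg) = 0.7660
  joint[2] = (-6.9547, 1.8635) + 11 * (-0.6428, 0.7660) = (-6.9547 + -7.0707, 1.8635 + 8.4265) = (-14.0253, 10.2900)
link 2: phi[2] = 165 + -35 + 95 = 225 deg
  cos(225 deg) = -0.7071, sin(225 deg) = -0.7071
  joint[3] = (-14.0253, 10.2900) + 3.1 * (-0.7071, -0.7071) = (-14.0253 + -2.1920, 10.2900 + -2.1920) = (-16.2174, 8.0980)
link 3: phi[3] = 165 + -35 + 95 + 35 = 260 deg
  cos(260 deg) = -0.1736, sin(260 deg) = -0.9848
  joint[4] = (-16.2174, 8.0980) + 4.1 * (-0.1736, -0.9848) = (-16.2174 + -0.7120, 8.0980 + -4.0377) = (-16.9293, 4.0602)
End effector: (-16.9293, 4.0602)

Answer: -16.9293 4.0602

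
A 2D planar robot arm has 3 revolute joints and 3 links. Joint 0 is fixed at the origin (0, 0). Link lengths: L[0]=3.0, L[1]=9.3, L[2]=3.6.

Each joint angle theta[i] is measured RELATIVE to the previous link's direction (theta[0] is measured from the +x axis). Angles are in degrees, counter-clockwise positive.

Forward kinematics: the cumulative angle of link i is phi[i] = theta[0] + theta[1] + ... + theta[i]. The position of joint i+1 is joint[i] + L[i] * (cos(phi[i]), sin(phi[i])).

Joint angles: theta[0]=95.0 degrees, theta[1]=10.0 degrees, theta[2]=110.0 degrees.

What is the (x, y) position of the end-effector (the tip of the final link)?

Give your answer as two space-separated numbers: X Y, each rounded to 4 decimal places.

Answer: -5.6174 9.9068

Derivation:
joint[0] = (0.0000, 0.0000)  (base)
link 0: phi[0] = 95 = 95 deg
  cos(95 deg) = -0.0872, sin(95 deg) = 0.9962
  joint[1] = (0.0000, 0.0000) + 3 * (-0.0872, 0.9962) = (0.0000 + -0.2615, 0.0000 + 2.9886) = (-0.2615, 2.9886)
link 1: phi[1] = 95 + 10 = 105 deg
  cos(105 deg) = -0.2588, sin(105 deg) = 0.9659
  joint[2] = (-0.2615, 2.9886) + 9.3 * (-0.2588, 0.9659) = (-0.2615 + -2.4070, 2.9886 + 8.9831) = (-2.6685, 11.9717)
link 2: phi[2] = 95 + 10 + 110 = 215 deg
  cos(215 deg) = -0.8192, sin(215 deg) = -0.5736
  joint[3] = (-2.6685, 11.9717) + 3.6 * (-0.8192, -0.5736) = (-2.6685 + -2.9489, 11.9717 + -2.0649) = (-5.6174, 9.9068)
End effector: (-5.6174, 9.9068)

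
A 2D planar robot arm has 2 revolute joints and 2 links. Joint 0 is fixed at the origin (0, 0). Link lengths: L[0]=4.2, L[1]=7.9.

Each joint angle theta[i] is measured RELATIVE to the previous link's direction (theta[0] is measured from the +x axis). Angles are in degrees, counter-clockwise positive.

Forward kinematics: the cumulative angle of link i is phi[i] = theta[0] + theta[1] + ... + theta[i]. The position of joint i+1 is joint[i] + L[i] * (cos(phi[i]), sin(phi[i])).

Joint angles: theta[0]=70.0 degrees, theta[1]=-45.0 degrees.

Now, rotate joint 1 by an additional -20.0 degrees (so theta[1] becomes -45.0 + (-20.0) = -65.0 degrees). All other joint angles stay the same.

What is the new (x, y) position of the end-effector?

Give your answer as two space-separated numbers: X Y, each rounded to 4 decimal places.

Answer: 9.3064 4.6352

Derivation:
joint[0] = (0.0000, 0.0000)  (base)
link 0: phi[0] = 70 = 70 deg
  cos(70 deg) = 0.3420, sin(70 deg) = 0.9397
  joint[1] = (0.0000, 0.0000) + 4.2 * (0.3420, 0.9397) = (0.0000 + 1.4365, 0.0000 + 3.9467) = (1.4365, 3.9467)
link 1: phi[1] = 70 + -65 = 5 deg
  cos(5 deg) = 0.9962, sin(5 deg) = 0.0872
  joint[2] = (1.4365, 3.9467) + 7.9 * (0.9962, 0.0872) = (1.4365 + 7.8699, 3.9467 + 0.6885) = (9.3064, 4.6352)
End effector: (9.3064, 4.6352)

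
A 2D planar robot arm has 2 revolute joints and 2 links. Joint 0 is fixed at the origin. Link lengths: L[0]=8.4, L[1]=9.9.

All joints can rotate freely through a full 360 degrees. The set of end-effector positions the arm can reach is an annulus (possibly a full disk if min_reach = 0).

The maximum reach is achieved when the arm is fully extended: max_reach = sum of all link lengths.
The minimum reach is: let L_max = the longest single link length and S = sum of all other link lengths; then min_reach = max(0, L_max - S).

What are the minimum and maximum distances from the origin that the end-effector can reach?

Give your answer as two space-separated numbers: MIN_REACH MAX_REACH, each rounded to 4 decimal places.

Answer: 1.5000 18.3000

Derivation:
Link lengths: [8.4, 9.9]
max_reach = 8.4 + 9.9 = 18.3
L_max = max([8.4, 9.9]) = 9.9
S (sum of others) = 18.3 - 9.9 = 8.4
min_reach = max(0, 9.9 - 8.4) = max(0, 1.5) = 1.5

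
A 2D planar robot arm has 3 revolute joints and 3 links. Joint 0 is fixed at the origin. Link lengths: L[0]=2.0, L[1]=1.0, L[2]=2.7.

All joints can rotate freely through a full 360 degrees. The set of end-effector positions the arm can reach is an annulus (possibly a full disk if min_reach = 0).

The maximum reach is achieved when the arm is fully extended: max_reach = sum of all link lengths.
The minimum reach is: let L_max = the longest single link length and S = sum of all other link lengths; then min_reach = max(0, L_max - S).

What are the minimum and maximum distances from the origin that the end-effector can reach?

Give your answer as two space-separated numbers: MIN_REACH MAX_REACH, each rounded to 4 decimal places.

Link lengths: [2.0, 1.0, 2.7]
max_reach = 2 + 1 + 2.7 = 5.7
L_max = max([2.0, 1.0, 2.7]) = 2.7
S (sum of others) = 5.7 - 2.7 = 3
min_reach = max(0, 2.7 - 3) = max(0, -0.3) = 0

Answer: 0.0000 5.7000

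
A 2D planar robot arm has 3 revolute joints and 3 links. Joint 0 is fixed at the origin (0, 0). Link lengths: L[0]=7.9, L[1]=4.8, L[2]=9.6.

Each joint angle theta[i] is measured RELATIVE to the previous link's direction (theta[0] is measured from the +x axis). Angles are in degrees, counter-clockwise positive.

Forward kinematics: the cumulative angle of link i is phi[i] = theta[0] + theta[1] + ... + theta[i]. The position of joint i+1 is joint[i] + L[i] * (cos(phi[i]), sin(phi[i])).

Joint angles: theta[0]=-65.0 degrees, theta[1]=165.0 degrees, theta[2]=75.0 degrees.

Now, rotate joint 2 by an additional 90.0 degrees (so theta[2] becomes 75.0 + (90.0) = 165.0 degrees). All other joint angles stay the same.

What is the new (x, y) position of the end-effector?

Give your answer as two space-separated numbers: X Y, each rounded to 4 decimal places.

joint[0] = (0.0000, 0.0000)  (base)
link 0: phi[0] = -65 = -65 deg
  cos(-65 deg) = 0.4226, sin(-65 deg) = -0.9063
  joint[1] = (0.0000, 0.0000) + 7.9 * (0.4226, -0.9063) = (0.0000 + 3.3387, 0.0000 + -7.1598) = (3.3387, -7.1598)
link 1: phi[1] = -65 + 165 = 100 deg
  cos(100 deg) = -0.1736, sin(100 deg) = 0.9848
  joint[2] = (3.3387, -7.1598) + 4.8 * (-0.1736, 0.9848) = (3.3387 + -0.8335, -7.1598 + 4.7271) = (2.5052, -2.4328)
link 2: phi[2] = -65 + 165 + 165 = 265 deg
  cos(265 deg) = -0.0872, sin(265 deg) = -0.9962
  joint[3] = (2.5052, -2.4328) + 9.6 * (-0.0872, -0.9962) = (2.5052 + -0.8367, -2.4328 + -9.5635) = (1.6685, -11.9962)
End effector: (1.6685, -11.9962)

Answer: 1.6685 -11.9962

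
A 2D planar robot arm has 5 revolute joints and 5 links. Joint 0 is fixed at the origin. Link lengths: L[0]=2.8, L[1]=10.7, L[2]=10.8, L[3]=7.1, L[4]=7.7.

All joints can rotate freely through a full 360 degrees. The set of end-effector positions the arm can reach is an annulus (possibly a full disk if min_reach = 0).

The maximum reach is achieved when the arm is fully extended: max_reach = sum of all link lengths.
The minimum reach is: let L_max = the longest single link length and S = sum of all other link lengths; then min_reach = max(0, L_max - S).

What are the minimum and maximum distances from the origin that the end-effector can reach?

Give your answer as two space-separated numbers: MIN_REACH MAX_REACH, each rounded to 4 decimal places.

Link lengths: [2.8, 10.7, 10.8, 7.1, 7.7]
max_reach = 2.8 + 10.7 + 10.8 + 7.1 + 7.7 = 39.1
L_max = max([2.8, 10.7, 10.8, 7.1, 7.7]) = 10.8
S (sum of others) = 39.1 - 10.8 = 28.3
min_reach = max(0, 10.8 - 28.3) = max(0, -17.5) = 0

Answer: 0.0000 39.1000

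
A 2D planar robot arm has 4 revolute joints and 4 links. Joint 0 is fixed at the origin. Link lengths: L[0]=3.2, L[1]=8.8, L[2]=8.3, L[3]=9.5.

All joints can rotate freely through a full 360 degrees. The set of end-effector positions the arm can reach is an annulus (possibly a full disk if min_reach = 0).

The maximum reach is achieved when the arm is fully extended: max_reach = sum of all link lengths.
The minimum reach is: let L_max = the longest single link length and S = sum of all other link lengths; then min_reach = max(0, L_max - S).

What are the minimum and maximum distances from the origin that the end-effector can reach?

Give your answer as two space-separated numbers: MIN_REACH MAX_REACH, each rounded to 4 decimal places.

Answer: 0.0000 29.8000

Derivation:
Link lengths: [3.2, 8.8, 8.3, 9.5]
max_reach = 3.2 + 8.8 + 8.3 + 9.5 = 29.8
L_max = max([3.2, 8.8, 8.3, 9.5]) = 9.5
S (sum of others) = 29.8 - 9.5 = 20.3
min_reach = max(0, 9.5 - 20.3) = max(0, -10.8) = 0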